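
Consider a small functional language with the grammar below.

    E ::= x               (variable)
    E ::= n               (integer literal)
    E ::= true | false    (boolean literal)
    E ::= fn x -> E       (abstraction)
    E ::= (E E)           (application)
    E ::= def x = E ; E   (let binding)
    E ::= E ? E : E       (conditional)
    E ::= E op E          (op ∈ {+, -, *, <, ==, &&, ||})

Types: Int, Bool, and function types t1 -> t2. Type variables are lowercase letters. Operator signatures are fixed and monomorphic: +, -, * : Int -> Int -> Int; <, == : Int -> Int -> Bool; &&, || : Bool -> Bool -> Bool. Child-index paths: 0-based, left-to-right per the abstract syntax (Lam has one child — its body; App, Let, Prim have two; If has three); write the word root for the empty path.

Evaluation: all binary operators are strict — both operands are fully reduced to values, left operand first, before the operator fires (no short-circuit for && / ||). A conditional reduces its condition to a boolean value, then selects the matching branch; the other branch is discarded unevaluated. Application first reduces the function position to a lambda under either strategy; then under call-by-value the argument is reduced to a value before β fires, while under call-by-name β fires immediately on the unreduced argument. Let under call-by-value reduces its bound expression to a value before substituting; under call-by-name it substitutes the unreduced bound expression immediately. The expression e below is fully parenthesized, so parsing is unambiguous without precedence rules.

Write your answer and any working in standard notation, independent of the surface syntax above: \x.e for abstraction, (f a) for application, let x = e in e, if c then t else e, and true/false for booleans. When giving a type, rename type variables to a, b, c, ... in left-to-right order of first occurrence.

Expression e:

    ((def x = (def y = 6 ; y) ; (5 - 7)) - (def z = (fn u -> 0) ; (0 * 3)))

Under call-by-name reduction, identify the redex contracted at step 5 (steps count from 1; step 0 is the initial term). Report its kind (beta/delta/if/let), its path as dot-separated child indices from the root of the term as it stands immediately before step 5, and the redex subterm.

Answer: delta at root : (-2 - 0)

Trace:
step 0: ((let x = (let y = 6 in y) in (5 - 7)) - (let z = (\u.0) in (0 * 3)))
step 1: [let@0] ((5 - 7) - (let z = (\u.0) in (0 * 3)))
step 2: [delta@0] (-2 - (let z = (\u.0) in (0 * 3)))
step 3: [let@1] (-2 - (0 * 3))
step 4: [delta@1] (-2 - 0)
step 5: [delta@root] -2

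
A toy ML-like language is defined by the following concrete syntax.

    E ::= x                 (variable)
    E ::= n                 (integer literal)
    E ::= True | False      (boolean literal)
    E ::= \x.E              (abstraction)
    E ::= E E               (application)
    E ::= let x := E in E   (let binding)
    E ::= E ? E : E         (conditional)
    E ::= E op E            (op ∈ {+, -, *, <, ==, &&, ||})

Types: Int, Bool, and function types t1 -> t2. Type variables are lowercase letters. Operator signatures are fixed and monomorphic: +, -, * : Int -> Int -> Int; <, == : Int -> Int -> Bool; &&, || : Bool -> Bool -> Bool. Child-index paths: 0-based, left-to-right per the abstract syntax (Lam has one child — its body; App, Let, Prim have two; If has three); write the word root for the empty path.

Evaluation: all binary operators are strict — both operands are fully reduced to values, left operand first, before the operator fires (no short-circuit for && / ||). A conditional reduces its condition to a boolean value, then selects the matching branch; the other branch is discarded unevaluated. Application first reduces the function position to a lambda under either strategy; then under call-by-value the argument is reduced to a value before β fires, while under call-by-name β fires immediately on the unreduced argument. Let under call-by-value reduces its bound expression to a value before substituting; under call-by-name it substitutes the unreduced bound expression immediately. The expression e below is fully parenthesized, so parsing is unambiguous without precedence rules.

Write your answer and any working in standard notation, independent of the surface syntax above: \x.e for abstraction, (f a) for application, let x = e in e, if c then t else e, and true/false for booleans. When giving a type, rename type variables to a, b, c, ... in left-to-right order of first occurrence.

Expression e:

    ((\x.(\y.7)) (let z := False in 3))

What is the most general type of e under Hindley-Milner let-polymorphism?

Derivation:
\y._ : b -> Int
\x._ : a -> b -> Int
let z : Bool
  unify a -> b -> Int ~ Int -> c
  unify a ~ Int
  unify b -> Int ~ c
_ _ : b -> Int

Answer: a -> Int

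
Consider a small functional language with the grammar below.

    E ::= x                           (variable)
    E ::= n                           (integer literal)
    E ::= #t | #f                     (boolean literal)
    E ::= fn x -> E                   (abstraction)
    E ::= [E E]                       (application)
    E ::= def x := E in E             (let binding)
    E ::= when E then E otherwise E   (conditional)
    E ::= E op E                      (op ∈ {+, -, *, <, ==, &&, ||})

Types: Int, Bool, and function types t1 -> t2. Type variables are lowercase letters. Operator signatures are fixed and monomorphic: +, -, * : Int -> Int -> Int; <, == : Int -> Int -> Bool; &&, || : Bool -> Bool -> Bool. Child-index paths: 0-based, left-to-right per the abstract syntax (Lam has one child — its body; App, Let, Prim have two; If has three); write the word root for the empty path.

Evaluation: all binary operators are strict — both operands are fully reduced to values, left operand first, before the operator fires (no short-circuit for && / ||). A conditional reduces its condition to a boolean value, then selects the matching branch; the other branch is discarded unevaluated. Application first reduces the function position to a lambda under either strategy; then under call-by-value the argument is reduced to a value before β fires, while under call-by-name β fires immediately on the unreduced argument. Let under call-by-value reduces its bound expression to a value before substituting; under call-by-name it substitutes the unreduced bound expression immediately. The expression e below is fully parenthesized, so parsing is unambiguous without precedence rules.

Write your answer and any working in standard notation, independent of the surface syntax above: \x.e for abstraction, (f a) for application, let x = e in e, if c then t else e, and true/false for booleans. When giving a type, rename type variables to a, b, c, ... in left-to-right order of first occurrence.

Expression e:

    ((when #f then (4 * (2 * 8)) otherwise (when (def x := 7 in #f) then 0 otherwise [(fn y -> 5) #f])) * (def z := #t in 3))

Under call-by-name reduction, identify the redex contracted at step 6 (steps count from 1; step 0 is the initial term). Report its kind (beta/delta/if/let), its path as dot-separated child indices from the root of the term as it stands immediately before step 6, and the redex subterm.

Trace:
step 0: ((if false then (4 * (2 * 8)) else (if (let x = 7 in false) then 0 else ((\y.5) false))) * (let z = true in 3))
step 1: [if@0] ((if (let x = 7 in false) then 0 else ((\y.5) false)) * (let z = true in 3))
step 2: [let@0.0] ((if false then 0 else ((\y.5) false)) * (let z = true in 3))
step 3: [if@0] (((\y.5) false) * (let z = true in 3))
step 4: [beta@0] (5 * (let z = true in 3))
step 5: [let@1] (5 * 3)
step 6: [delta@root] 15

Answer: delta at root : (5 * 3)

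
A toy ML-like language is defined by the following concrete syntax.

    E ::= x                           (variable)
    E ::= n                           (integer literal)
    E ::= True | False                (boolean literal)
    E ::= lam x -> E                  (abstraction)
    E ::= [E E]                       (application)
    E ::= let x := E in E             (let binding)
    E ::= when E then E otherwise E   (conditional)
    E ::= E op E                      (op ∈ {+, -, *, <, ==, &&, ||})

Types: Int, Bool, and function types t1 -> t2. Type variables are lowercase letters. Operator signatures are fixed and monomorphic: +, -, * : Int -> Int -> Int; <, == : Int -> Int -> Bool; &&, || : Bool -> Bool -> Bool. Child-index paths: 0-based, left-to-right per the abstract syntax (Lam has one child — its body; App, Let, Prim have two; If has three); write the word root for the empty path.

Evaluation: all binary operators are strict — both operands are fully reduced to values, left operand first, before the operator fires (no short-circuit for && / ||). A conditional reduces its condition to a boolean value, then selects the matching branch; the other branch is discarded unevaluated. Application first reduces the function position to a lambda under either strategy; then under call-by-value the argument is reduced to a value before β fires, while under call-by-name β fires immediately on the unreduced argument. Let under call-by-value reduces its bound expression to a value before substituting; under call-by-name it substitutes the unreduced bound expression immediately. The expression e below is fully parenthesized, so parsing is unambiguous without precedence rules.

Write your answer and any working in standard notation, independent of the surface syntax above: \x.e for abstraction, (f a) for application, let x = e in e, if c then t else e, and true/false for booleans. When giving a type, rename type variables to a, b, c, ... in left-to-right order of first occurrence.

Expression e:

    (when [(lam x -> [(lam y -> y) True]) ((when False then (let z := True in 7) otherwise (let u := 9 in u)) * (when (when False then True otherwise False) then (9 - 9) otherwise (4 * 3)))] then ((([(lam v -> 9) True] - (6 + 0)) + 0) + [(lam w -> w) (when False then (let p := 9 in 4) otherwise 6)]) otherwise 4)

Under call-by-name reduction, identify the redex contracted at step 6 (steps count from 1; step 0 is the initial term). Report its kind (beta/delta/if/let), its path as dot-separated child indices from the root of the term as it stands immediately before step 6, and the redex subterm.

Answer: delta at 0.0 : (9 - 6)

Derivation:
step 0: (if ((\x.((\y.y) true)) ((if false then (let z = true in 7) else (let u = 9 in u)) * (if (if false then true else false) then (9 - 9) else (4 * 3)))) then (((((\v.9) true) - (6 + 0)) + 0) + ((\w.w) (if false then (let p = 9 in 4) else 6))) else 4)
step 1: [beta@0] (if ((\y.y) true) then (((((\v.9) true) - (6 + 0)) + 0) + ((\w.w) (if false then (let p = 9 in 4) else 6))) else 4)
step 2: [beta@0] (if true then (((((\v.9) true) - (6 + 0)) + 0) + ((\w.w) (if false then (let p = 9 in 4) else 6))) else 4)
step 3: [if@root] (((((\v.9) true) - (6 + 0)) + 0) + ((\w.w) (if false then (let p = 9 in 4) else 6)))
step 4: [beta@0.0.0] (((9 - (6 + 0)) + 0) + ((\w.w) (if false then (let p = 9 in 4) else 6)))
step 5: [delta@0.0.1] (((9 - 6) + 0) + ((\w.w) (if false then (let p = 9 in 4) else 6)))
step 6: [delta@0.0] ((3 + 0) + ((\w.w) (if false then (let p = 9 in 4) else 6)))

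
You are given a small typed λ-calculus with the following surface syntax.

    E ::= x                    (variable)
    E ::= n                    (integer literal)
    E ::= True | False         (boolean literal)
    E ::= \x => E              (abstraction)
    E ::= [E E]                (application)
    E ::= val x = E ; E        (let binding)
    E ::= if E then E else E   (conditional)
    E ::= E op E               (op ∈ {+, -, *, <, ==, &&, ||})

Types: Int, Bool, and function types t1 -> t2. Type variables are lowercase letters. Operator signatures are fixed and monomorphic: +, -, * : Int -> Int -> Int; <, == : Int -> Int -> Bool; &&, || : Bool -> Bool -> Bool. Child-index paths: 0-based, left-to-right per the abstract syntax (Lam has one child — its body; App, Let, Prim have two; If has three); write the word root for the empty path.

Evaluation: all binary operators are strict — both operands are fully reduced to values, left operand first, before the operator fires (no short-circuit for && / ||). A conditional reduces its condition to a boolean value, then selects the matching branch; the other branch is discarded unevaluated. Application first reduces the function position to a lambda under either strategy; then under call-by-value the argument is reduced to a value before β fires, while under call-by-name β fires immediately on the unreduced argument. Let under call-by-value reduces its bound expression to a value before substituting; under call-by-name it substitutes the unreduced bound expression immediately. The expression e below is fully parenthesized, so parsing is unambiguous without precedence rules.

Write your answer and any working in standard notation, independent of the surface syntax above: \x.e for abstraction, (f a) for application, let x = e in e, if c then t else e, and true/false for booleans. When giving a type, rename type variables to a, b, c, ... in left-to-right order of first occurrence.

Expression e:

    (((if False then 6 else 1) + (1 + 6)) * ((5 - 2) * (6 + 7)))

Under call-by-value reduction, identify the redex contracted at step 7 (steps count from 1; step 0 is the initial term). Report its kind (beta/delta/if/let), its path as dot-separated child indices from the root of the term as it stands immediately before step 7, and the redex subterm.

Derivation:
step 0: (((if false then 6 else 1) + (1 + 6)) * ((5 - 2) * (6 + 7)))
step 1: [if@0.0] ((1 + (1 + 6)) * ((5 - 2) * (6 + 7)))
step 2: [delta@0.1] ((1 + 7) * ((5 - 2) * (6 + 7)))
step 3: [delta@0] (8 * ((5 - 2) * (6 + 7)))
step 4: [delta@1.0] (8 * (3 * (6 + 7)))
step 5: [delta@1.1] (8 * (3 * 13))
step 6: [delta@1] (8 * 39)
step 7: [delta@root] 312

Answer: delta at root : (8 * 39)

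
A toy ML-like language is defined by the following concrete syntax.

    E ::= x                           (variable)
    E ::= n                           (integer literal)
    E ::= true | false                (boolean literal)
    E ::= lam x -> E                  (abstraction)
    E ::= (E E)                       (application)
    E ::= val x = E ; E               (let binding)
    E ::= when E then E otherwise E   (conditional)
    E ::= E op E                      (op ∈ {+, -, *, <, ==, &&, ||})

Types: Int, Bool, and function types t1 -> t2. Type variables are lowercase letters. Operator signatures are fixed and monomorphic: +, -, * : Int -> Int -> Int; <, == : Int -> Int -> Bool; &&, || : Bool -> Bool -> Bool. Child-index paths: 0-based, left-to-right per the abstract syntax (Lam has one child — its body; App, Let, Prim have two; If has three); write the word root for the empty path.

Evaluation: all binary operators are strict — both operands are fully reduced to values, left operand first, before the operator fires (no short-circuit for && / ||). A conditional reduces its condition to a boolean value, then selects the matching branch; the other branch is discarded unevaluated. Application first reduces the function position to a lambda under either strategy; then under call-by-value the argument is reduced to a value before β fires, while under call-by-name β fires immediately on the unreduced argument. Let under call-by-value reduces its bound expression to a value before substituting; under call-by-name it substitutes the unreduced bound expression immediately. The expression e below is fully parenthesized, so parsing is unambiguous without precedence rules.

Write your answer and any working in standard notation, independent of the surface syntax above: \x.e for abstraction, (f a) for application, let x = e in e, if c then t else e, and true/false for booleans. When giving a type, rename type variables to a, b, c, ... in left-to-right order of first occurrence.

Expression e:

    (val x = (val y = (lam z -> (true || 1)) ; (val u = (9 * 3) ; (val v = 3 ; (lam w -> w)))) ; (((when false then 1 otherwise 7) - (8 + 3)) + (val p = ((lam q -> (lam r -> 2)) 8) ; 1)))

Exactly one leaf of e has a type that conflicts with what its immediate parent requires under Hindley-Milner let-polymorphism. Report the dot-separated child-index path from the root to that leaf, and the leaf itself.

Derivation:
  unify Bool ~ Bool
  unify Int ~ Bool
  FAIL: mismatch Int ~ Bool

Answer: 0.0.0.1 : 1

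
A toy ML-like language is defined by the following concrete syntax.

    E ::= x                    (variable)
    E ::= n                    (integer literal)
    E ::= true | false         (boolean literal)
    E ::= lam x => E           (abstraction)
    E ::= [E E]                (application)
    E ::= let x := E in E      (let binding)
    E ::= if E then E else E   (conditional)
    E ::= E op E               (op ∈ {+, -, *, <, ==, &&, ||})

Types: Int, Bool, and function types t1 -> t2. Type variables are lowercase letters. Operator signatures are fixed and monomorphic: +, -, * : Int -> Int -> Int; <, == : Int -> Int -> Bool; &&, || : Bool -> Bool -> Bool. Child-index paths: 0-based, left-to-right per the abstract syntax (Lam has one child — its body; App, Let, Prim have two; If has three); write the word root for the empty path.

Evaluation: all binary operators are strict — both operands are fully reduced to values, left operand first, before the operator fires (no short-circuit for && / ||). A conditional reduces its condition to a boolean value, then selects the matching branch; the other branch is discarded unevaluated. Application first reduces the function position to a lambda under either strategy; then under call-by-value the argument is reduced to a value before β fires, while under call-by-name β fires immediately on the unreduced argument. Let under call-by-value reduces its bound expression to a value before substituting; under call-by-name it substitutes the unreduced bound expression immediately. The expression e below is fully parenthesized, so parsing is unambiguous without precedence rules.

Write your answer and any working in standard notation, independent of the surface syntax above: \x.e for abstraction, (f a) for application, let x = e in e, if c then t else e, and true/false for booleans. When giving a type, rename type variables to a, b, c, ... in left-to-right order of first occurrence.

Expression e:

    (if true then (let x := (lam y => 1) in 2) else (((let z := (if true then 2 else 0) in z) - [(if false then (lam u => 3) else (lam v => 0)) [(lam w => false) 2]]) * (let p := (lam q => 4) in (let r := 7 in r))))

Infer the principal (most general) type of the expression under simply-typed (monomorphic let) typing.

Derivation:
  unify Bool ~ Bool
\y._ : a -> Int
let x : a -> Int
  unify Bool ~ Bool
  unify Int ~ Int
let z : Int
z : Int
  unify Int ~ Int
  unify Bool ~ Bool
\u._ : b -> Int
\v._ : c -> Int
  unify b -> Int ~ c -> Int
  unify b ~ c
  unify Int ~ Int
\w._ : d -> Bool
  unify d -> Bool ~ Int -> e
  unify d ~ Int
  unify Bool ~ e
_ _ : Bool
  unify c -> Int ~ Bool -> f
  unify c ~ Bool
  unify Int ~ f
_ _ : Int
  unify Int ~ Int
  unify Int ~ Int
\q._ : g -> Int
let p : g -> Int
let r : Int
r : Int
  unify Int ~ Int
  unify Int ~ Int

Answer: Int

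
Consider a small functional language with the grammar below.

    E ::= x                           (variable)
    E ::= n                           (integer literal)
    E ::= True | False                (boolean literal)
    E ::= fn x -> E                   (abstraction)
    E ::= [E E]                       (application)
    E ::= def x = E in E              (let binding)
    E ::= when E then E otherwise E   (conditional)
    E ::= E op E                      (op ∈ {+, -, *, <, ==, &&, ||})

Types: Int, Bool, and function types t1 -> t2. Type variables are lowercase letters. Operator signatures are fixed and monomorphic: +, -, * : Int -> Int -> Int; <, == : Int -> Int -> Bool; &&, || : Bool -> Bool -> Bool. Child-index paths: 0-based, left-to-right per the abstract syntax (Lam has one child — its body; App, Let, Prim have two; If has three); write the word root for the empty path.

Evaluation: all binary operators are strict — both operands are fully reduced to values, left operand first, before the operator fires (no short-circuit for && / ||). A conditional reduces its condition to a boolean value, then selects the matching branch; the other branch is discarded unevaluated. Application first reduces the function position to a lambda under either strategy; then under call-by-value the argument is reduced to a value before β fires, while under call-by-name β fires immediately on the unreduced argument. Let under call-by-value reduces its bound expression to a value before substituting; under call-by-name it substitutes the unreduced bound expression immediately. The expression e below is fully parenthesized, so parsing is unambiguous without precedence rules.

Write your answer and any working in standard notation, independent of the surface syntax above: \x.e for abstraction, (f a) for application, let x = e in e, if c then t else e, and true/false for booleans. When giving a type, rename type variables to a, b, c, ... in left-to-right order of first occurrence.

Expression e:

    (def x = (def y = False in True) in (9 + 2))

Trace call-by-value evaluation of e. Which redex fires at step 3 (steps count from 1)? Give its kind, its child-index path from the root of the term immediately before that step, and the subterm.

Trace:
step 0: (let x = (let y = false in true) in (9 + 2))
step 1: [let@0] (let x = true in (9 + 2))
step 2: [let@root] (9 + 2)
step 3: [delta@root] 11

Answer: delta at root : (9 + 2)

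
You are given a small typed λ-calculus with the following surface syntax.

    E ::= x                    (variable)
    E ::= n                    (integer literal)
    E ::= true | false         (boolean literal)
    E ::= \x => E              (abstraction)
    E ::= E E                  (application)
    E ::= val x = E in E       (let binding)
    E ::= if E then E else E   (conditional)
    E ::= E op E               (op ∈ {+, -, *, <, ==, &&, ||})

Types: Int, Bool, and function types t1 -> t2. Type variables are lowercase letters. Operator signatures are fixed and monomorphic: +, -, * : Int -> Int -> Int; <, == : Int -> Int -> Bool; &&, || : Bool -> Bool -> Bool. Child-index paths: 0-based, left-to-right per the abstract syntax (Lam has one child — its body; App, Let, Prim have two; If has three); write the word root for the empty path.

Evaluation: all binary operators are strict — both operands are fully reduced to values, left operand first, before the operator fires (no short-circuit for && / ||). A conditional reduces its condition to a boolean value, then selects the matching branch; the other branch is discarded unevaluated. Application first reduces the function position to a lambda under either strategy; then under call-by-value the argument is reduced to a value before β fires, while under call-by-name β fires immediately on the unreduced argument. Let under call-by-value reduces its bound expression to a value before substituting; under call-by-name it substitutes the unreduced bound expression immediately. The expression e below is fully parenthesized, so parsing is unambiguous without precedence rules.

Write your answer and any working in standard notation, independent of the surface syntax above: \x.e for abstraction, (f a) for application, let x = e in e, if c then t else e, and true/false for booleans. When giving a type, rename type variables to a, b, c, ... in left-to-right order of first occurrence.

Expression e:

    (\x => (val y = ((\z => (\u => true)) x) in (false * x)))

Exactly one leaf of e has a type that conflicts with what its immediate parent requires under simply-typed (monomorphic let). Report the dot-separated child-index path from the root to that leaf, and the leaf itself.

Answer: 0.1.0 : false

Working:
\u._ : c -> Bool
\z._ : b -> c -> Bool
x : a
  unify b -> c -> Bool ~ a -> d
  unify b ~ a
  unify c -> Bool ~ d
_ _ : c -> Bool
let y : c -> Bool
  unify Bool ~ Int
  FAIL: mismatch Bool ~ Int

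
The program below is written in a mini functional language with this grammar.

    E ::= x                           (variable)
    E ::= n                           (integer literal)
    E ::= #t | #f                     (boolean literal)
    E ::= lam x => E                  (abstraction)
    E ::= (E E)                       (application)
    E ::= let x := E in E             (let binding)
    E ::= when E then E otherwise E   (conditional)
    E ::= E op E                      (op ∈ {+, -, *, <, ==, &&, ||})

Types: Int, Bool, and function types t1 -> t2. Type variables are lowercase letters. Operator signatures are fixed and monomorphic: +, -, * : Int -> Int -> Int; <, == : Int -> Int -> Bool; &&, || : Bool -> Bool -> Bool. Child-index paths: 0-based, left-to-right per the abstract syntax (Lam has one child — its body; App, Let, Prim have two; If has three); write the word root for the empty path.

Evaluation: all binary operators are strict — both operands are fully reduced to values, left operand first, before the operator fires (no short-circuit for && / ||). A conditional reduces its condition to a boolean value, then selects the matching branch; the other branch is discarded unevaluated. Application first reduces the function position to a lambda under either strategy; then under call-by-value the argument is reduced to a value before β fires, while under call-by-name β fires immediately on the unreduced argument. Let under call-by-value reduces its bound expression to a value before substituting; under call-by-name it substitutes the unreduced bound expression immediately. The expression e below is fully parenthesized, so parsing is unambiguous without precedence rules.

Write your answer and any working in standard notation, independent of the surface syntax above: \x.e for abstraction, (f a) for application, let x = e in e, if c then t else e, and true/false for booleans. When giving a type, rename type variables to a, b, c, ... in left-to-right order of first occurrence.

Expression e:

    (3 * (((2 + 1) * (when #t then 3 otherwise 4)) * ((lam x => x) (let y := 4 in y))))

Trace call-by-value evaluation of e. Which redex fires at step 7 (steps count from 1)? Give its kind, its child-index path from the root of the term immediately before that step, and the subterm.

Derivation:
step 0: (3 * (((2 + 1) * (if true then 3 else 4)) * ((\x.x) (let y = 4 in y))))
step 1: [delta@1.0.0] (3 * ((3 * (if true then 3 else 4)) * ((\x.x) (let y = 4 in y))))
step 2: [if@1.0.1] (3 * ((3 * 3) * ((\x.x) (let y = 4 in y))))
step 3: [delta@1.0] (3 * (9 * ((\x.x) (let y = 4 in y))))
step 4: [let@1.1.1] (3 * (9 * ((\x.x) 4)))
step 5: [beta@1.1] (3 * (9 * 4))
step 6: [delta@1] (3 * 36)
step 7: [delta@root] 108

Answer: delta at root : (3 * 36)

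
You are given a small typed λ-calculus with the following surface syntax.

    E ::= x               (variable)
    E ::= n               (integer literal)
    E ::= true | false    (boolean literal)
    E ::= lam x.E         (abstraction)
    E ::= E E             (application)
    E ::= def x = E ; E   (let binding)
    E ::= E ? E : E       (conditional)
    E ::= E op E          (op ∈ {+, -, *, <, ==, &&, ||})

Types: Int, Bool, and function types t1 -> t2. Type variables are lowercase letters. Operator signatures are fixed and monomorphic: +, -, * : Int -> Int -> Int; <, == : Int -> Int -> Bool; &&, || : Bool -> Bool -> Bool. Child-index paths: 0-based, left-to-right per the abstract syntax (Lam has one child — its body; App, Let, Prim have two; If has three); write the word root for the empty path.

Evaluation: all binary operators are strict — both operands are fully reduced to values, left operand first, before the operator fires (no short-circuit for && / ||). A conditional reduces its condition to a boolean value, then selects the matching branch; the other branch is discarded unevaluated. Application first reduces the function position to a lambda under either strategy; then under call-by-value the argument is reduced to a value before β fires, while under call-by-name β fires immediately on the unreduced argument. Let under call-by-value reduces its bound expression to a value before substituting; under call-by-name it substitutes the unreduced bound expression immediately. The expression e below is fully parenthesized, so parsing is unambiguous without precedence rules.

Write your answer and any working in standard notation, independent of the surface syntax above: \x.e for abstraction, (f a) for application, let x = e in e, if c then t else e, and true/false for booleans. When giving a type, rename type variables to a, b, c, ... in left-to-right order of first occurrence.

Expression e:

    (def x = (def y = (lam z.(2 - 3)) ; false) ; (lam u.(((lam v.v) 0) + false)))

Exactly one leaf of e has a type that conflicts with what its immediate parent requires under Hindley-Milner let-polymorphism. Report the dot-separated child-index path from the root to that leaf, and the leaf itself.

Working:
  unify Int ~ Int
  unify Int ~ Int
\z._ : a -> Int
let y : forall. a -> Int
let x : Bool
v : c
\v._ : c -> c
  unify c -> c ~ Int -> d
  unify c ~ Int
  unify Int ~ d
_ _ : Int
  unify Int ~ Int
  unify Bool ~ Int
  FAIL: mismatch Bool ~ Int

Answer: 1.0.1 : false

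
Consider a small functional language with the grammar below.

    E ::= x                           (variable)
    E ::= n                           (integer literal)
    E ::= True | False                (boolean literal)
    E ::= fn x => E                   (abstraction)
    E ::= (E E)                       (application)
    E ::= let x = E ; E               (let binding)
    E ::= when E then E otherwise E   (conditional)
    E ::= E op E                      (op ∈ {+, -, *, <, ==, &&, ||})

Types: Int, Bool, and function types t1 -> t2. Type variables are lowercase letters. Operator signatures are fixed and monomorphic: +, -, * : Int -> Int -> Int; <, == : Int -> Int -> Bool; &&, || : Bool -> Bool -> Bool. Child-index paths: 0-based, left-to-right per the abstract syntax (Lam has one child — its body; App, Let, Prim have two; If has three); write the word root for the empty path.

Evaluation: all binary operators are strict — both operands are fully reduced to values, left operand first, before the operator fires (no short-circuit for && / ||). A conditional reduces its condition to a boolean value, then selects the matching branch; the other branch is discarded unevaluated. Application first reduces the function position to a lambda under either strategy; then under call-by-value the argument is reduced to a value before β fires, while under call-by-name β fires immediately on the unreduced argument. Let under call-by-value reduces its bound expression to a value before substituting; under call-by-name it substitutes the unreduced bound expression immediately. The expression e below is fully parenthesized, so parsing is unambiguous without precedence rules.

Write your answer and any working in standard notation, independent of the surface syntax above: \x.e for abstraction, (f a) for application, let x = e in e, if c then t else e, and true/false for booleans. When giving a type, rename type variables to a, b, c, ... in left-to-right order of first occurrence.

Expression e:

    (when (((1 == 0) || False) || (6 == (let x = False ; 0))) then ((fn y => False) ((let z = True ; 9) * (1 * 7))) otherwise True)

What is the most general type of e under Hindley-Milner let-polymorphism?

Working:
  unify Int ~ Int
  unify Int ~ Int
  unify Bool ~ Bool
  unify Bool ~ Bool
  unify Bool ~ Bool
  unify Int ~ Int
let x : Bool
  unify Int ~ Int
  unify Bool ~ Bool
  unify Bool ~ Bool
\y._ : a -> Bool
let z : Bool
  unify Int ~ Int
  unify Int ~ Int
  unify Int ~ Int
  unify Int ~ Int
  unify a -> Bool ~ Int -> b
  unify a ~ Int
  unify Bool ~ b
_ _ : Bool
  unify Bool ~ Bool

Answer: Bool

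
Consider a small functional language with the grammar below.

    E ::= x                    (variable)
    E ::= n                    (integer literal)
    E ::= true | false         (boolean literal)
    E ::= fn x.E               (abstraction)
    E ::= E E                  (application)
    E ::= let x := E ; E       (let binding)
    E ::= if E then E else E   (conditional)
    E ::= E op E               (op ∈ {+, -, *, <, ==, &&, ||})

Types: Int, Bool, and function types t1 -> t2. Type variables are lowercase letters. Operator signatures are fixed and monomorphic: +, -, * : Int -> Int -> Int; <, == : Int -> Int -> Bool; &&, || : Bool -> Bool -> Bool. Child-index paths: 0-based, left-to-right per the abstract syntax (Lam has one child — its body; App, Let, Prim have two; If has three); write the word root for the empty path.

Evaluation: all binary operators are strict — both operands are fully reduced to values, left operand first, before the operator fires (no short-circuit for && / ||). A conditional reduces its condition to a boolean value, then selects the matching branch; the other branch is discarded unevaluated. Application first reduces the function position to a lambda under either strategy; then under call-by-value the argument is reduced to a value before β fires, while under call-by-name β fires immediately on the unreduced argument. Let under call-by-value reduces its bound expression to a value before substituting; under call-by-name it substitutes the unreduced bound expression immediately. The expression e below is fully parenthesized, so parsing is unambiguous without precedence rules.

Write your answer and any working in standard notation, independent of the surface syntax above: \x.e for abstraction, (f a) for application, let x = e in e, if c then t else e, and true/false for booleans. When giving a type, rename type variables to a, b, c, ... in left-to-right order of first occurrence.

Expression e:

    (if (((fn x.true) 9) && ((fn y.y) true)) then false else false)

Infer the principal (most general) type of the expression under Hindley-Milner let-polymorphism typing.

Answer: Bool

Working:
\x._ : a -> Bool
  unify a -> Bool ~ Int -> b
  unify a ~ Int
  unify Bool ~ b
_ _ : Bool
  unify Bool ~ Bool
y : c
\y._ : c -> c
  unify c -> c ~ Bool -> d
  unify c ~ Bool
  unify Bool ~ d
_ _ : Bool
  unify Bool ~ Bool
  unify Bool ~ Bool
  unify Bool ~ Bool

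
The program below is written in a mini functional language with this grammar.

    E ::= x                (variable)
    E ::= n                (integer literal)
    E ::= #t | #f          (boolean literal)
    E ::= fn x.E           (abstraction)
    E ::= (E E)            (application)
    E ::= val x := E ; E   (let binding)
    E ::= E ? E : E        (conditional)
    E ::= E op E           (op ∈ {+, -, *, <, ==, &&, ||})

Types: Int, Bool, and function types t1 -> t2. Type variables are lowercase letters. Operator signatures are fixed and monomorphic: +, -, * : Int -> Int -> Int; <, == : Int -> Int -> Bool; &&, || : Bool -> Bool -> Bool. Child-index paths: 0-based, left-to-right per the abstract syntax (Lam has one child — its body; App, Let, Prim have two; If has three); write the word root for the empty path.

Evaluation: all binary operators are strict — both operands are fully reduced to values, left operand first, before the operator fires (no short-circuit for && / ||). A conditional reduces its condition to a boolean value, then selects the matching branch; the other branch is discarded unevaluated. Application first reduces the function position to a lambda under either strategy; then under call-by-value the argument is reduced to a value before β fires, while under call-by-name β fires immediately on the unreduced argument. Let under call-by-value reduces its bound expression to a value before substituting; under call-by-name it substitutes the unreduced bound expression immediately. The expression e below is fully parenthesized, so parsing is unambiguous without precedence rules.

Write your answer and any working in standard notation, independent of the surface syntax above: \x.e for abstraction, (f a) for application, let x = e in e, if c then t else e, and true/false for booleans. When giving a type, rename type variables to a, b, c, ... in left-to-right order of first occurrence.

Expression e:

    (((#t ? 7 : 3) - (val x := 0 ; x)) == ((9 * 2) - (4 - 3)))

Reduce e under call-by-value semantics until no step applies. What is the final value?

Trace:
step 0: (((if true then 7 else 3) - (let x = 0 in x)) == ((9 * 2) - (4 - 3)))
step 1: [if@0.0] ((7 - (let x = 0 in x)) == ((9 * 2) - (4 - 3)))
step 2: [let@0.1] ((7 - 0) == ((9 * 2) - (4 - 3)))
step 3: [delta@0] (7 == ((9 * 2) - (4 - 3)))
step 4: [delta@1.0] (7 == (18 - (4 - 3)))
step 5: [delta@1.1] (7 == (18 - 1))
step 6: [delta@1] (7 == 17)
step 7: [delta@root] false

Answer: false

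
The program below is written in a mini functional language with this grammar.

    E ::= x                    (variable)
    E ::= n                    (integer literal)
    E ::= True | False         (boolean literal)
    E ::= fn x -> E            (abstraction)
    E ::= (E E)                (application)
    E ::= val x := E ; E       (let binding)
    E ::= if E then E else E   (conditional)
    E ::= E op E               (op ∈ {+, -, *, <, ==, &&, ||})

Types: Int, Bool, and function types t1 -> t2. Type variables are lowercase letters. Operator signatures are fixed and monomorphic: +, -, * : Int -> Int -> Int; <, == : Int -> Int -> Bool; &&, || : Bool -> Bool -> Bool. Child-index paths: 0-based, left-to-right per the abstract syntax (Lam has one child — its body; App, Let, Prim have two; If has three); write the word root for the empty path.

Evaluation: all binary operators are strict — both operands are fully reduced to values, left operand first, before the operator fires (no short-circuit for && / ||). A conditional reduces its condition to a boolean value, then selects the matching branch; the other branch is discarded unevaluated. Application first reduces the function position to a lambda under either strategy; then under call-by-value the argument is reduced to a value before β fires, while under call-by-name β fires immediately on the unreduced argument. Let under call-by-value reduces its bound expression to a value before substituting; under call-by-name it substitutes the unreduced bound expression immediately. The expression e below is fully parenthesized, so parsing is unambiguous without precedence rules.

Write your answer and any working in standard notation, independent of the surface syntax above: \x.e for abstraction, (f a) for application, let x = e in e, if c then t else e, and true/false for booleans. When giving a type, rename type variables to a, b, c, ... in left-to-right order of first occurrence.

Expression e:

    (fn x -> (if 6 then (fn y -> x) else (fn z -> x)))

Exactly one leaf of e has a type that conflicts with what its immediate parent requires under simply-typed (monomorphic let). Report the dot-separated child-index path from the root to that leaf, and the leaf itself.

Answer: 0.0 : 6

Trace:
  unify Int ~ Bool
  FAIL: mismatch Int ~ Bool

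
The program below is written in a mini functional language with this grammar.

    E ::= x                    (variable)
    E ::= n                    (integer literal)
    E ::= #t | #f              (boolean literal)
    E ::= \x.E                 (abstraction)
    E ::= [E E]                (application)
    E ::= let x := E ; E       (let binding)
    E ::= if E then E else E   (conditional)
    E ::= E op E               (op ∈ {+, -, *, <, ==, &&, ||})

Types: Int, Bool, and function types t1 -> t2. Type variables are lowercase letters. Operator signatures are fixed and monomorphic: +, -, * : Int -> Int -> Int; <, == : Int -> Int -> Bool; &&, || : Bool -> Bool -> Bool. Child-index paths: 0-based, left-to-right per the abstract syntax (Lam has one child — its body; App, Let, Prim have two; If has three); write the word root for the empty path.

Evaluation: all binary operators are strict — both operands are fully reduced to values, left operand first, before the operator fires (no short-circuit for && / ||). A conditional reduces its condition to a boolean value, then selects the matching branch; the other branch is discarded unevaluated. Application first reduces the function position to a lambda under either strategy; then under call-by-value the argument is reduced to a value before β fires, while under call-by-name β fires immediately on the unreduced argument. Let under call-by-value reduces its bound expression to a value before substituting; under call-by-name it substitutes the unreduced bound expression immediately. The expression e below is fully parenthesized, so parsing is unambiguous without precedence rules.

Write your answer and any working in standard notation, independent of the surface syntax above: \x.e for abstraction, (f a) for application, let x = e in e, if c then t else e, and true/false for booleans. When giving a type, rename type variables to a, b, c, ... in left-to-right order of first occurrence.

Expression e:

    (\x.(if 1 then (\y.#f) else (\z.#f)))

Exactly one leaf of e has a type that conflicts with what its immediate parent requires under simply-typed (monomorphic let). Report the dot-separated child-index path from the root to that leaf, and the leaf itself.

Derivation:
  unify Int ~ Bool
  FAIL: mismatch Int ~ Bool

Answer: 0.0 : 1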